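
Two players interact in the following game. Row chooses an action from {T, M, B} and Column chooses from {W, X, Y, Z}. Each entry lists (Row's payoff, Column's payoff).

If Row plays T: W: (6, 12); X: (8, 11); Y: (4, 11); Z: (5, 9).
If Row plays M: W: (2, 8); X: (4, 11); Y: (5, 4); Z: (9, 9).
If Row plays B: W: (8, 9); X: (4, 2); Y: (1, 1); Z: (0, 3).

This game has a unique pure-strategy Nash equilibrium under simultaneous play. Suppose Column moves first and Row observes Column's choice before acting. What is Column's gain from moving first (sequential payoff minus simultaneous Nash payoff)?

2

Backward induction with Column moving first.
- W: Row compares 6, 2, 8 and picks B; Column would get 9.
- X: Row compares 8, 4, 4 and picks T; Column would get 11.
- Y: Row compares 4, 5, 1 and picks M; Column would get 4.
- Z: Row compares 5, 9, 0 and picks M; Column would get 9.
Among 9, 11, 4, 9, the best is 11 at X. Subgame-perfect outcome: (T, X) with payoffs (8, 11).
Under simultaneous play:
Row's best replies: W→B; X→T; Y→M; Z→M.
Column's best replies: T→W; M→X; B→W.
The unique mutual best reply is (B, W), giving (8, 9).
Column's commitment gain: 11 − 9 = 2.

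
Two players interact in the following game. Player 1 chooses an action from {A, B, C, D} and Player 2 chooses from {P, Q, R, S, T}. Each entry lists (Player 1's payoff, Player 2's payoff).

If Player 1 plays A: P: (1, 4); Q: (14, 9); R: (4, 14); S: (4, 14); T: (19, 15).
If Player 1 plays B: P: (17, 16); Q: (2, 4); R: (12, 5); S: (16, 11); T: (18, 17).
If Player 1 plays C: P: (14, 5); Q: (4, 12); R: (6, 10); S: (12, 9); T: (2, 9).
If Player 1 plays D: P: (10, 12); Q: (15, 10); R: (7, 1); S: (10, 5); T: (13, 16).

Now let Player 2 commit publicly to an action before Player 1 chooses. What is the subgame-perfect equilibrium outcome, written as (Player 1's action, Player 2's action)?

Backward induction with Player 2 moving first.
- P → Player 1 plays B (best of 1, 17, 14, 10); Player 2 gets 16.
- Q → Player 1 plays D (best of 14, 2, 4, 15); Player 2 gets 10.
- R → Player 1 plays B (best of 4, 12, 6, 7); Player 2 gets 5.
- S → Player 1 plays B (best of 4, 16, 12, 10); Player 2 gets 11.
- T → Player 1 plays A (best of 19, 18, 2, 13); Player 2 gets 15.
Among 16, 10, 5, 11, 15, the best is 16 at P. Subgame-perfect outcome: (B, P) with payoffs (17, 16).

(B, P)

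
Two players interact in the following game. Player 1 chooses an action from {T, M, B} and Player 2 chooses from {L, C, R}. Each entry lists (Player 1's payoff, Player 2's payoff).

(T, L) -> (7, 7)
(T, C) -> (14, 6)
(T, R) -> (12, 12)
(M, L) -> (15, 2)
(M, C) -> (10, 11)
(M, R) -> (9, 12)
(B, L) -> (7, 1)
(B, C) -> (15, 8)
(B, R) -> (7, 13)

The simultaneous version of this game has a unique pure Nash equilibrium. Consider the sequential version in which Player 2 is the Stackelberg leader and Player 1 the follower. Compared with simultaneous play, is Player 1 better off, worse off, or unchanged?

Backward induction with Player 2 moving first.
- L → Player 1 plays M (best of 7, 15, 7); Player 2 gets 2.
- C → Player 1 plays B (best of 14, 10, 15); Player 2 gets 8.
- R → Player 1 plays T (best of 12, 9, 7); Player 2 gets 12.
Player 2's induced payoffs are 2, 8, 12, so Player 2 commits to R. Subgame-perfect outcome: (T, R) with payoffs (12, 12).
Now find the simultaneous Nash equilibrium.
Player 1's best replies: L→M; C→B; R→T.
Player 2's best replies: T→R; M→R; B→R.
Only (T, R) has each player best-responding; Nash payoffs (12, 12).
Player 1 earns 12 sequentially versus 12 at the Nash outcome: unchanged.

unchanged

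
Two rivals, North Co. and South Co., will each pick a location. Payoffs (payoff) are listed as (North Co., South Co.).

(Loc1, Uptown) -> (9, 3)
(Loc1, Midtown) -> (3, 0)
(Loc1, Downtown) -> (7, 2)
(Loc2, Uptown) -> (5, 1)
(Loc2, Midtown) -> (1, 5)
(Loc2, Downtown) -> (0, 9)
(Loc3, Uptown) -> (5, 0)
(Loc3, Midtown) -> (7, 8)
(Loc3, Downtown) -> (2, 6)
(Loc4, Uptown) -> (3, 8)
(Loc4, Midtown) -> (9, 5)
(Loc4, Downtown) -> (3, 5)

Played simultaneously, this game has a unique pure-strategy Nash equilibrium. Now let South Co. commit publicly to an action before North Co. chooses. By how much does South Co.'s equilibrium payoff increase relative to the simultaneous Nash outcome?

Solve by backward induction (South Co. leads).
- Uptown: BR = Loc1, leader payoff 3.
- Midtown: BR = Loc4, leader payoff 5.
- Downtown: BR = Loc1, leader payoff 2.
Among 3, 5, 2, the best is 5 at Midtown. Subgame-perfect outcome: (Loc4, Midtown) with payoffs (9, 5).
Under simultaneous play:
North Co.'s best replies: Uptown→Loc1; Midtown→Loc4; Downtown→Loc1.
South Co.'s best replies: Loc1→Uptown; Loc2→Downtown; Loc3→Midtown; Loc4→Uptown.
Only (Loc1, Uptown) has each player best-responding; Nash payoffs (9, 3).
South Co.'s commitment gain: 5 − 3 = 2.

2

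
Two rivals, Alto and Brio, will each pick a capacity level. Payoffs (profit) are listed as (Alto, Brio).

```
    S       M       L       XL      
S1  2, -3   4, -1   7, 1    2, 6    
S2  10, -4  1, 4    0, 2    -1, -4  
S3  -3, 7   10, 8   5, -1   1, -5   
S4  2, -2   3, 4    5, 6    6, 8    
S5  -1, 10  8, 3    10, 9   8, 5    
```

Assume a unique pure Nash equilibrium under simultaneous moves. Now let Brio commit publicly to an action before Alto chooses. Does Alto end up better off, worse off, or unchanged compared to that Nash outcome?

unchanged

Alto best-responds to each possible Brio move:
- S: BR = S2, leader payoff -4.
- M: BR = S3, leader payoff 8.
- L: BR = S5, leader payoff 9.
- XL: BR = S5, leader payoff 5.
Brio's induced payoffs are -4, 8, 9, 5, so Brio commits to L. Subgame-perfect outcome: (S5, L) with payoffs (10, 9).
Under simultaneous play:
Alto's best replies: S→S2; M→S3; L→S5; XL→S5.
Brio's best replies: S1→XL; S2→M; S3→M; S4→XL; S5→S.
The unique mutual best reply is (S3, M), giving (10, 8).
Alto earns 10 sequentially versus 10 at the Nash outcome: unchanged.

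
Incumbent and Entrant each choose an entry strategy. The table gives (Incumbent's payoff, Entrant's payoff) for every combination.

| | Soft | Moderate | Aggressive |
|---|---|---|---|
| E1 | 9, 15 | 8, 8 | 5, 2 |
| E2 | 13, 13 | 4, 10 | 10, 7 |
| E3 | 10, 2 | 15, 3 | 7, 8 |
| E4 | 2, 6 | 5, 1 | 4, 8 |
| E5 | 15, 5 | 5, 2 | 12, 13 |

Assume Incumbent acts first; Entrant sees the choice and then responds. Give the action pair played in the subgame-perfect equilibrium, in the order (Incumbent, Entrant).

(E2, Soft)

Work backward from Entrant's decision.
- E1: BR = Soft, leader payoff 9.
- E2: BR = Soft, leader payoff 13.
- E3: BR = Aggressive, leader payoff 7.
- E4: BR = Aggressive, leader payoff 4.
- E5: BR = Aggressive, leader payoff 12.
Among 9, 13, 7, 4, 12, the best is 13 at E2. Subgame-perfect outcome: (E2, Soft) with payoffs (13, 13).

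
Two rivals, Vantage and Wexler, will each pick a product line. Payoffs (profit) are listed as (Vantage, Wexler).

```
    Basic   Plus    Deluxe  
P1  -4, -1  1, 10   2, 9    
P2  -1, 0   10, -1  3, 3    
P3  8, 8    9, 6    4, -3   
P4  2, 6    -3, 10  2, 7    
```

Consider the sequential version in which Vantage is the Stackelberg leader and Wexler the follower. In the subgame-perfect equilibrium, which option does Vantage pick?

Backward induction with Vantage moving first.
- P1: Wexler compares -1, 10, 9 and picks Plus; Vantage would get 1.
- P2: Wexler compares 0, -1, 3 and picks Deluxe; Vantage would get 3.
- P3: Wexler compares 8, 6, -3 and picks Basic; Vantage would get 8.
- P4: Wexler compares 6, 10, 7 and picks Plus; Vantage would get -3.
Maximizing over 1, 3, 8, -3, Vantage chooses P3. Subgame-perfect outcome: (P3, Basic) with payoffs (8, 8).

P3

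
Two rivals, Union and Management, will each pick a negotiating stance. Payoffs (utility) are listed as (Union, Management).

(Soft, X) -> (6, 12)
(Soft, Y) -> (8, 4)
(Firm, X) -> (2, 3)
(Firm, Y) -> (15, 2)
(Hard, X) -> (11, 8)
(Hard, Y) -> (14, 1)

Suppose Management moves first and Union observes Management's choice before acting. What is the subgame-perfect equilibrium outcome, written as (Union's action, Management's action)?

Solve by backward induction (Management leads).
- X → Union plays Hard (best of 6, 2, 11); Management gets 8.
- Y → Union plays Firm (best of 8, 15, 14); Management gets 2.
Maximizing over 8, 2, Management chooses X. Subgame-perfect outcome: (Hard, X) with payoffs (11, 8).

(Hard, X)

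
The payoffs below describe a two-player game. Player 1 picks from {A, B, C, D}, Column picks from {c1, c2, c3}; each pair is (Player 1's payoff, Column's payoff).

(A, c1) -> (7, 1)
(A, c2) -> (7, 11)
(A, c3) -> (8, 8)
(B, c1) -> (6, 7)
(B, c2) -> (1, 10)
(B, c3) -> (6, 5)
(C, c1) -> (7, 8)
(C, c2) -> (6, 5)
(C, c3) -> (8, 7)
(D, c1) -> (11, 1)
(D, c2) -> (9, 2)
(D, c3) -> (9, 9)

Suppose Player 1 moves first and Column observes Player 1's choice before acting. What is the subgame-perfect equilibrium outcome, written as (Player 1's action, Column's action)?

(D, c3)

Column best-responds to each possible Player 1 move:
- A → Column plays c2 (best of 1, 11, 8); Player 1 gets 7.
- B → Column plays c2 (best of 7, 10, 5); Player 1 gets 1.
- C → Column plays c1 (best of 8, 5, 7); Player 1 gets 7.
- D → Column plays c3 (best of 1, 2, 9); Player 1 gets 9.
Among 7, 1, 7, 9, the best is 9 at D. Subgame-perfect outcome: (D, c3) with payoffs (9, 9).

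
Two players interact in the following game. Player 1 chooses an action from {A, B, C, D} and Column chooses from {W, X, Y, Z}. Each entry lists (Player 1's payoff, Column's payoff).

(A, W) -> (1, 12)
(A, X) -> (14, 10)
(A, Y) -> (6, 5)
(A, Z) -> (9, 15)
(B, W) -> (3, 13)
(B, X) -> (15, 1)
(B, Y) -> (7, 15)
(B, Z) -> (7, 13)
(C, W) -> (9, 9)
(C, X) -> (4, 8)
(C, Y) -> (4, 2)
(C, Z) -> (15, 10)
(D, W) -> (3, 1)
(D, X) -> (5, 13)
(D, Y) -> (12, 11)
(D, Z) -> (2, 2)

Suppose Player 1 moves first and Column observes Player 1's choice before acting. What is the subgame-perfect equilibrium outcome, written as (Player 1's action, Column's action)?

(C, Z)

Column best-responds to each possible Player 1 move:
- A: BR = Z, leader payoff 9.
- B: BR = Y, leader payoff 7.
- C: BR = Z, leader payoff 15.
- D: BR = X, leader payoff 5.
Maximizing over 9, 7, 15, 5, Player 1 chooses C. Subgame-perfect outcome: (C, Z) with payoffs (15, 10).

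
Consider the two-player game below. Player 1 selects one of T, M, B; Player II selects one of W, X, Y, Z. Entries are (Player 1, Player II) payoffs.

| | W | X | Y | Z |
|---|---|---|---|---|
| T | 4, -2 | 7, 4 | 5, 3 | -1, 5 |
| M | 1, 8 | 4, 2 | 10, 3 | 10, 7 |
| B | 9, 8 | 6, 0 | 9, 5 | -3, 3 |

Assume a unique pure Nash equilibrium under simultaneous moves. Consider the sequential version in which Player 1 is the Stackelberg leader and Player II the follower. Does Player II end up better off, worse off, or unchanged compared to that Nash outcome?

unchanged

Backward induction with Player 1 moving first.
- T → Player II plays Z (best of -2, 4, 3, 5); Player 1 gets -1.
- M → Player II plays W (best of 8, 2, 3, 7); Player 1 gets 1.
- B → Player II plays W (best of 8, 0, 5, 3); Player 1 gets 9.
Among -1, 1, 9, the best is 9 at B. Subgame-perfect outcome: (B, W) with payoffs (9, 8).
For the simultaneous game, intersect best replies.
Player 1's best replies: W→B; X→T; Y→M; Z→M.
Player II's best replies: T→Z; M→W; B→W.
Only (B, W) has each player best-responding; Nash payoffs (9, 8).
Player II earns 8 sequentially versus 8 at the Nash outcome: unchanged.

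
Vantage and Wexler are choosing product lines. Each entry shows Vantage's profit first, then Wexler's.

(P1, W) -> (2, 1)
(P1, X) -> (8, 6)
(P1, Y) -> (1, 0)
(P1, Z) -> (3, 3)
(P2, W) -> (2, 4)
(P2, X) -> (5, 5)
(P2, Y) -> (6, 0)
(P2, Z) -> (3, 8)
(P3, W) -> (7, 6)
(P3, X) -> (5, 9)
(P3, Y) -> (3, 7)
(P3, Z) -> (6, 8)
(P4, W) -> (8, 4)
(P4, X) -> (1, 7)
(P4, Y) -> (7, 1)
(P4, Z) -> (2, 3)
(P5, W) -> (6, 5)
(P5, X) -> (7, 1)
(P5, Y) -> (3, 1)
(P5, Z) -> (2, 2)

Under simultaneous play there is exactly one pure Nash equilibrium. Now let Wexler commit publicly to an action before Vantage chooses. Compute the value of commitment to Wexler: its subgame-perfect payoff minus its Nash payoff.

2

Vantage best-responds to each possible Wexler move:
- W: BR = P4, leader payoff 4.
- X: BR = P1, leader payoff 6.
- Y: BR = P4, leader payoff 1.
- Z: BR = P3, leader payoff 8.
Maximizing over 4, 6, 1, 8, Wexler chooses Z. Subgame-perfect outcome: (P3, Z) with payoffs (6, 8).
Under simultaneous play:
Vantage's best replies: W→P4; X→P1; Y→P4; Z→P3.
Wexler's best replies: P1→X; P2→Z; P3→X; P4→X; P5→W.
Only (P1, X) has each player best-responding; Nash payoffs (8, 6).
Wexler's commitment gain: 8 − 6 = 2.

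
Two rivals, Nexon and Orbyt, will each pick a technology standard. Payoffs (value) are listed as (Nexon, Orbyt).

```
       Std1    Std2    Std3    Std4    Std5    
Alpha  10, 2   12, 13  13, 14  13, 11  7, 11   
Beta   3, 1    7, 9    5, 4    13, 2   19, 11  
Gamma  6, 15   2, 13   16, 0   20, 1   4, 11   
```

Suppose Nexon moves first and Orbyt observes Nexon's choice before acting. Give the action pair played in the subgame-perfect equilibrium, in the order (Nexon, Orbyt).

(Beta, Std5)

Solve by backward induction (Nexon leads).
- Alpha: Orbyt compares 2, 13, 14, 11, 11 and picks Std3; Nexon would get 13.
- Beta: Orbyt compares 1, 9, 4, 2, 11 and picks Std5; Nexon would get 19.
- Gamma: Orbyt compares 15, 13, 0, 1, 11 and picks Std1; Nexon would get 6.
Maximizing over 13, 19, 6, Nexon chooses Beta. Subgame-perfect outcome: (Beta, Std5) with payoffs (19, 11).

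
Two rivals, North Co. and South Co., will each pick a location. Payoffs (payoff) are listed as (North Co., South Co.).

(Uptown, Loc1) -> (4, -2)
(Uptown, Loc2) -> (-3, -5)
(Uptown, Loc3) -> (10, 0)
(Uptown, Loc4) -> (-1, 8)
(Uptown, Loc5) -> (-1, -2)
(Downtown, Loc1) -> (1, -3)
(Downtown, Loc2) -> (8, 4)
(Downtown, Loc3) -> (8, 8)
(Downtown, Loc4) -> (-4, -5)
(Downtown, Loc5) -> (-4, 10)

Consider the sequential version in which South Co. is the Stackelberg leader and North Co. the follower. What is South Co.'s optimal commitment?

Loc4

Backward induction with South Co. moving first.
- Loc1: BR = Uptown, leader payoff -2.
- Loc2: BR = Downtown, leader payoff 4.
- Loc3: BR = Uptown, leader payoff 0.
- Loc4: BR = Uptown, leader payoff 8.
- Loc5: BR = Uptown, leader payoff -2.
Maximizing over -2, 4, 0, 8, -2, South Co. chooses Loc4. Subgame-perfect outcome: (Uptown, Loc4) with payoffs (-1, 8).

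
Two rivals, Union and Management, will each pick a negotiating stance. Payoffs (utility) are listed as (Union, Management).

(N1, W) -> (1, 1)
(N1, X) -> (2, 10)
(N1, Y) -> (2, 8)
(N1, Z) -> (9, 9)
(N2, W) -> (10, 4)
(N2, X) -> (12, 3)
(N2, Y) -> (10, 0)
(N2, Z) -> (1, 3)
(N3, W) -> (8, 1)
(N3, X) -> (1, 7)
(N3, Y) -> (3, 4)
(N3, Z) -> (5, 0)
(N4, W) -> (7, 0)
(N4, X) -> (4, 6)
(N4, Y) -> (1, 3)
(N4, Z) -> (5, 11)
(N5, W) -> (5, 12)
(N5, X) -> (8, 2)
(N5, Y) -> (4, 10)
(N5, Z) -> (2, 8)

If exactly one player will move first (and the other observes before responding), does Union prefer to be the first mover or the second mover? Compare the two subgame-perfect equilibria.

If Union leads: Management's best replies are N1→X, N2→W, N3→X, N4→Z, N5→W; Union's induced payoffs 2, 10, 1, 5, 5; outcome (N2, W), payoffs (10, 4).
If Management leads: Union's best replies are W→N2, X→N2, Y→N2, Z→N1; Management's induced payoffs 4, 3, 0, 9; outcome (N1, Z), payoffs (9, 9).
Union gets 10 moving first and 9 moving second, so Union prefers to move first.

first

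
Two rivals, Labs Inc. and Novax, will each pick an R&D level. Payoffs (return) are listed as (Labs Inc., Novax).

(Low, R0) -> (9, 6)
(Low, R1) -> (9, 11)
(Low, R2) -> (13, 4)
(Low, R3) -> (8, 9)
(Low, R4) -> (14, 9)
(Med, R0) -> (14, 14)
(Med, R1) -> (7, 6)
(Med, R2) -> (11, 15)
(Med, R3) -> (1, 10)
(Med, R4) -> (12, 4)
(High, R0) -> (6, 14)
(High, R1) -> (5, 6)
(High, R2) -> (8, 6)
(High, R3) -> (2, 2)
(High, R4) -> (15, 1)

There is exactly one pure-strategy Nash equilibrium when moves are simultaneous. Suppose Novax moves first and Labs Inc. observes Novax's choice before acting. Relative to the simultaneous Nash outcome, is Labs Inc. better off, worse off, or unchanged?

better off

Solve by backward induction (Novax leads).
- R0 → Labs Inc. plays Med (best of 9, 14, 6); Novax gets 14.
- R1 → Labs Inc. plays Low (best of 9, 7, 5); Novax gets 11.
- R2 → Labs Inc. plays Low (best of 13, 11, 8); Novax gets 4.
- R3 → Labs Inc. plays Low (best of 8, 1, 2); Novax gets 9.
- R4 → Labs Inc. plays High (best of 14, 12, 15); Novax gets 1.
Novax's induced payoffs are 14, 11, 4, 9, 1, so Novax commits to R0. Subgame-perfect outcome: (Med, R0) with payoffs (14, 14).
For the simultaneous game, intersect best replies.
Labs Inc.'s best replies: R0→Med; R1→Low; R2→Low; R3→Low; R4→High.
Novax's best replies: Low→R1; Med→R2; High→R0.
Only (Low, R1) has each player best-responding; Nash payoffs (9, 11).
Labs Inc. earns 14 sequentially versus 9 at the Nash outcome: better off.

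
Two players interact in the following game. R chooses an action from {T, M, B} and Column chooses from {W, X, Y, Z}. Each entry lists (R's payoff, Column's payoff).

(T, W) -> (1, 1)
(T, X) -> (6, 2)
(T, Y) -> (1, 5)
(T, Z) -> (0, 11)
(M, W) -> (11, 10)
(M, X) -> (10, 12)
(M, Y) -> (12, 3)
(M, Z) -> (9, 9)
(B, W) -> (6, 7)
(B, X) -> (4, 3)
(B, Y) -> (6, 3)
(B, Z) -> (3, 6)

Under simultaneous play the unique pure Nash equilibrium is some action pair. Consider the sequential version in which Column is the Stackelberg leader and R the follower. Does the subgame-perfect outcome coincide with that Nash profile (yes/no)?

yes

R best-responds to each possible Column move:
- W: BR = M, leader payoff 10.
- X: BR = M, leader payoff 12.
- Y: BR = M, leader payoff 3.
- Z: BR = M, leader payoff 9.
Maximizing over 10, 12, 3, 9, Column chooses X. Subgame-perfect outcome: (M, X) with payoffs (10, 12).
Under simultaneous play:
R's best replies: W→M; X→M; Y→M; Z→M.
Column's best replies: T→Z; M→X; B→W.
The unique mutual best reply is (M, X), giving (10, 12).
Sequential outcome (M, X) coincides with the Nash profile (M, X).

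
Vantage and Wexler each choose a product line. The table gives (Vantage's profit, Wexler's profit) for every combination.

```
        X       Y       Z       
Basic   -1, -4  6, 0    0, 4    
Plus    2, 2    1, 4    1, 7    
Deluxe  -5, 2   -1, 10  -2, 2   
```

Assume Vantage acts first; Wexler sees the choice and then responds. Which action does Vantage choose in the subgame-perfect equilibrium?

Plus

Wexler best-responds to each possible Vantage move:
- Basic → Wexler plays Z (best of -4, 0, 4); Vantage gets 0.
- Plus → Wexler plays Z (best of 2, 4, 7); Vantage gets 1.
- Deluxe → Wexler plays Y (best of 2, 10, 2); Vantage gets -1.
Among 0, 1, -1, the best is 1 at Plus. Subgame-perfect outcome: (Plus, Z) with payoffs (1, 7).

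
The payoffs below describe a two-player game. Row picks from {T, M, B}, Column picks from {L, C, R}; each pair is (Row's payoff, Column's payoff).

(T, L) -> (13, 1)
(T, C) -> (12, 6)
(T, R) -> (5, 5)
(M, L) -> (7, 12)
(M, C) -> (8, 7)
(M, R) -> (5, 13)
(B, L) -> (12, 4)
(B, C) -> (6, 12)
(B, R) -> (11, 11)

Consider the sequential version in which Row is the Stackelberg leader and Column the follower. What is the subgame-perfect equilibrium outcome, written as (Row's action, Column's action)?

Column best-responds to each possible Row move:
- T → Column plays C (best of 1, 6, 5); Row gets 12.
- M → Column plays R (best of 12, 7, 13); Row gets 5.
- B → Column plays C (best of 4, 12, 11); Row gets 6.
Among 12, 5, 6, the best is 12 at T. Subgame-perfect outcome: (T, C) with payoffs (12, 6).

(T, C)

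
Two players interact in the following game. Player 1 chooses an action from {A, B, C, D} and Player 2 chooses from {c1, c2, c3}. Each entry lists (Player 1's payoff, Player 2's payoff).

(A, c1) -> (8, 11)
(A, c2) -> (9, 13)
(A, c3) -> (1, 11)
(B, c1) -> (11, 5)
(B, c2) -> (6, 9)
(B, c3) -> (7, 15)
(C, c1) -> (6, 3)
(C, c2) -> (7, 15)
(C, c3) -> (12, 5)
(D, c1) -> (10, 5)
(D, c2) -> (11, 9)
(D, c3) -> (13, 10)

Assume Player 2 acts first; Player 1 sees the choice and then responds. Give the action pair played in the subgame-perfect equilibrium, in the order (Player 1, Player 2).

(D, c3)

Work backward from Player 1's decision.
- c1: BR = B, leader payoff 5.
- c2: BR = D, leader payoff 9.
- c3: BR = D, leader payoff 10.
Among 5, 9, 10, the best is 10 at c3. Subgame-perfect outcome: (D, c3) with payoffs (13, 10).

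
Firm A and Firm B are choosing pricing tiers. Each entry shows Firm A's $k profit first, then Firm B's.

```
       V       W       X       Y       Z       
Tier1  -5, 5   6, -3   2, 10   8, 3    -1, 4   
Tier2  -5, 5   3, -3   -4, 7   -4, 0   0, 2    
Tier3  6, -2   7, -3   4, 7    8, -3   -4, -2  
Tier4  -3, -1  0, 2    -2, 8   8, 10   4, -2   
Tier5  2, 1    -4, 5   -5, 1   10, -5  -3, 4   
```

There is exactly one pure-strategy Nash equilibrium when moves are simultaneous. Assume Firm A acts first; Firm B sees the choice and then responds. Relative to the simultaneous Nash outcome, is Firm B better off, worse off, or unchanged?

Work backward from Firm B's decision.
- Tier1: BR = X, leader payoff 2.
- Tier2: BR = X, leader payoff -4.
- Tier3: BR = X, leader payoff 4.
- Tier4: BR = Y, leader payoff 8.
- Tier5: BR = W, leader payoff -4.
Maximizing over 2, -4, 4, 8, -4, Firm A chooses Tier4. Subgame-perfect outcome: (Tier4, Y) with payoffs (8, 10).
Now find the simultaneous Nash equilibrium.
Firm A's best replies: V→Tier3; W→Tier3; X→Tier3; Y→Tier5; Z→Tier4.
Firm B's best replies: Tier1→X; Tier2→X; Tier3→X; Tier4→Y; Tier5→W.
Only (Tier3, X) has each player best-responding; Nash payoffs (4, 7).
Firm B earns 10 sequentially versus 7 at the Nash outcome: better off.

better off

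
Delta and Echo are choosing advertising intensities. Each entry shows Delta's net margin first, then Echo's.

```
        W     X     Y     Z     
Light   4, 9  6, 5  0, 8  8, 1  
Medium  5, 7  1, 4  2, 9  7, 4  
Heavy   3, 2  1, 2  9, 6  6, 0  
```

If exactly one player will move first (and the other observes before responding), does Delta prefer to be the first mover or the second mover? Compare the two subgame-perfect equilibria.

If Delta leads: Echo's best replies are Light→W, Medium→Y, Heavy→Y; Delta's induced payoffs 4, 2, 9; outcome (Heavy, Y), payoffs (9, 6).
If Echo leads: Delta's best replies are W→Medium, X→Light, Y→Heavy, Z→Light; Echo's induced payoffs 7, 5, 6, 1; outcome (Medium, W), payoffs (5, 7).
Delta gets 9 moving first and 5 moving second, so Delta prefers to move first.

first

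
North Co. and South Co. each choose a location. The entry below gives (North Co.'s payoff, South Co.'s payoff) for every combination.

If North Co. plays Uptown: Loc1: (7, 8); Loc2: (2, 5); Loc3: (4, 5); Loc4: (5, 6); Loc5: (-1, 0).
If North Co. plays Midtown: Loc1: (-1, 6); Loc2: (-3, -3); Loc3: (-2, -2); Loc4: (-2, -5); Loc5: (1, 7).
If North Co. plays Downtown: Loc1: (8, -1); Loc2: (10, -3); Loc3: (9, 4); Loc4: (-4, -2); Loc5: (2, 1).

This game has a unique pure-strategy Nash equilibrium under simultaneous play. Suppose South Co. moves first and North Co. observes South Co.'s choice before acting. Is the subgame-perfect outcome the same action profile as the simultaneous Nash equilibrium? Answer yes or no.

Solve by backward induction (South Co. leads).
- Loc1 → North Co. plays Downtown (best of 7, -1, 8); South Co. gets -1.
- Loc2 → North Co. plays Downtown (best of 2, -3, 10); South Co. gets -3.
- Loc3 → North Co. plays Downtown (best of 4, -2, 9); South Co. gets 4.
- Loc4 → North Co. plays Uptown (best of 5, -2, -4); South Co. gets 6.
- Loc5 → North Co. plays Downtown (best of -1, 1, 2); South Co. gets 1.
Maximizing over -1, -3, 4, 6, 1, South Co. chooses Loc4. Subgame-perfect outcome: (Uptown, Loc4) with payoffs (5, 6).
Under simultaneous play:
North Co.'s best replies: Loc1→Downtown; Loc2→Downtown; Loc3→Downtown; Loc4→Uptown; Loc5→Downtown.
South Co.'s best replies: Uptown→Loc1; Midtown→Loc5; Downtown→Loc3.
The unique mutual best reply is (Downtown, Loc3), giving (9, 4).
Sequential outcome (Uptown, Loc4) differs from the Nash profile (Downtown, Loc3).

no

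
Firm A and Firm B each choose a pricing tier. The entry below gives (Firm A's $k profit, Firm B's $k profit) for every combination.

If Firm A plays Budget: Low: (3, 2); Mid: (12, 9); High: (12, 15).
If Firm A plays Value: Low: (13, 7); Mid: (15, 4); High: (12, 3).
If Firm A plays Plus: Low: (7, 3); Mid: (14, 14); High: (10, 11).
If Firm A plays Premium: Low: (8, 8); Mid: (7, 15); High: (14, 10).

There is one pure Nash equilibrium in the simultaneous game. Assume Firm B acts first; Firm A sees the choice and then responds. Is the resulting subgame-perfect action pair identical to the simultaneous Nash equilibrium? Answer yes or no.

Work backward from Firm A's decision.
- Low → Firm A plays Value (best of 3, 13, 7, 8); Firm B gets 7.
- Mid → Firm A plays Value (best of 12, 15, 14, 7); Firm B gets 4.
- High → Firm A plays Premium (best of 12, 12, 10, 14); Firm B gets 10.
Maximizing over 7, 4, 10, Firm B chooses High. Subgame-perfect outcome: (Premium, High) with payoffs (14, 10).
Now find the simultaneous Nash equilibrium.
Firm A's best replies: Low→Value; Mid→Value; High→Premium.
Firm B's best replies: Budget→High; Value→Low; Plus→Mid; Premium→Mid.
Only (Value, Low) has each player best-responding; Nash payoffs (13, 7).
Sequential outcome (Premium, High) differs from the Nash profile (Value, Low).

no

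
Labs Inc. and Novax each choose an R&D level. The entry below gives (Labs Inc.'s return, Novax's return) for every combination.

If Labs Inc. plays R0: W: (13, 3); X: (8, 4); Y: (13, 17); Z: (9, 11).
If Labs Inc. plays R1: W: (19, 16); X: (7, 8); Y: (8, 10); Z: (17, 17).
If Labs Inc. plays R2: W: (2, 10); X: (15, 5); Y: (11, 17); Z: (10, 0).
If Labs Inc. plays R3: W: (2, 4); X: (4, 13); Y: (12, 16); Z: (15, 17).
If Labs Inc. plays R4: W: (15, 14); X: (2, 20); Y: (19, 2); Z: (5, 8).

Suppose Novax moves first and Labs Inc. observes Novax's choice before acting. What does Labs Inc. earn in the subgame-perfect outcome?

Labs Inc. best-responds to each possible Novax move:
- W → Labs Inc. plays R1 (best of 13, 19, 2, 2, 15); Novax gets 16.
- X → Labs Inc. plays R2 (best of 8, 7, 15, 4, 2); Novax gets 5.
- Y → Labs Inc. plays R4 (best of 13, 8, 11, 12, 19); Novax gets 2.
- Z → Labs Inc. plays R1 (best of 9, 17, 10, 15, 5); Novax gets 17.
Among 16, 5, 2, 17, the best is 17 at Z. Subgame-perfect outcome: (R1, Z) with payoffs (17, 17).

17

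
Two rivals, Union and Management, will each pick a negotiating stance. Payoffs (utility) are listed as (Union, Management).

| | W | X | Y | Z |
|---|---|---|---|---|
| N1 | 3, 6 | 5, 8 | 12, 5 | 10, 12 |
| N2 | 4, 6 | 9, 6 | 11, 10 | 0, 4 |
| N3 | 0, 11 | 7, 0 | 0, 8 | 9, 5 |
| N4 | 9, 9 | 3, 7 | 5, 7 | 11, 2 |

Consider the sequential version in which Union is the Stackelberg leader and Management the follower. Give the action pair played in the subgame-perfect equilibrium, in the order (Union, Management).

Solve by backward induction (Union leads).
- N1 → Management plays Z (best of 6, 8, 5, 12); Union gets 10.
- N2 → Management plays Y (best of 6, 6, 10, 4); Union gets 11.
- N3 → Management plays W (best of 11, 0, 8, 5); Union gets 0.
- N4 → Management plays W (best of 9, 7, 7, 2); Union gets 9.
Maximizing over 10, 11, 0, 9, Union chooses N2. Subgame-perfect outcome: (N2, Y) with payoffs (11, 10).

(N2, Y)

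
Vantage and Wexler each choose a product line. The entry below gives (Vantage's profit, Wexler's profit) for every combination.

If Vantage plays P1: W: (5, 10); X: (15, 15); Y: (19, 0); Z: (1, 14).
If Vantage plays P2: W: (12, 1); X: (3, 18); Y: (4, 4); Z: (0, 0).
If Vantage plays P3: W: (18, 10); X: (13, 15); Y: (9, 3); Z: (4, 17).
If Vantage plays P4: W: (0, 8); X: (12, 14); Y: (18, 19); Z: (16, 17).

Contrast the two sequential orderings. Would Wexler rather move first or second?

second

If Vantage leads: Wexler's best replies are P1→X, P2→X, P3→Z, P4→Y; Vantage's induced payoffs 15, 3, 4, 18; outcome (P4, Y), payoffs (18, 19).
If Wexler leads: Vantage's best replies are W→P3, X→P1, Y→P1, Z→P4; Wexler's induced payoffs 10, 15, 0, 17; outcome (P4, Z), payoffs (16, 17).
Wexler gets 17 moving first and 19 moving second, so Wexler prefers to move second.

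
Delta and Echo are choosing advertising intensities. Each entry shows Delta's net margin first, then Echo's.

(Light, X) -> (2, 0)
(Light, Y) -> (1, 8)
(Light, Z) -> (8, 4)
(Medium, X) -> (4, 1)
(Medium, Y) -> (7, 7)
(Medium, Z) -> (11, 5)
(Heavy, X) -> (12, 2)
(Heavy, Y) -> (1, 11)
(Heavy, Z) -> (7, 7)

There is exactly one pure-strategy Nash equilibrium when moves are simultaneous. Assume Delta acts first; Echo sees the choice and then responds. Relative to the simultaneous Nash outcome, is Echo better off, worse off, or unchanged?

Work backward from Echo's decision.
- Light → Echo plays Y (best of 0, 8, 4); Delta gets 1.
- Medium → Echo plays Y (best of 1, 7, 5); Delta gets 7.
- Heavy → Echo plays Y (best of 2, 11, 7); Delta gets 1.
Maximizing over 1, 7, 1, Delta chooses Medium. Subgame-perfect outcome: (Medium, Y) with payoffs (7, 7).
Now find the simultaneous Nash equilibrium.
Delta's best replies: X→Heavy; Y→Medium; Z→Medium.
Echo's best replies: Light→Y; Medium→Y; Heavy→Y.
The unique mutual best reply is (Medium, Y), giving (7, 7).
Echo earns 7 sequentially versus 7 at the Nash outcome: unchanged.

unchanged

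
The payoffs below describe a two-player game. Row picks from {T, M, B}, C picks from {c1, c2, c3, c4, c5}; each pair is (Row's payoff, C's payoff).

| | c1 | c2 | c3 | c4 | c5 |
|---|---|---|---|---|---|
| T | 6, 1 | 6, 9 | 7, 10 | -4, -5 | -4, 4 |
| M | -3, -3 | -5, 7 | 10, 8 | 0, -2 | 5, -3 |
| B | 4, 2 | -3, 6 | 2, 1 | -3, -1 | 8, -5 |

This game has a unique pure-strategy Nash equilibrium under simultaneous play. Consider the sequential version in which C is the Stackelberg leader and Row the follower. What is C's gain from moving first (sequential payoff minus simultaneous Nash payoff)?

1

Work backward from Row's decision.
- c1: Row compares 6, -3, 4 and picks T; C would get 1.
- c2: Row compares 6, -5, -3 and picks T; C would get 9.
- c3: Row compares 7, 10, 2 and picks M; C would get 8.
- c4: Row compares -4, 0, -3 and picks M; C would get -2.
- c5: Row compares -4, 5, 8 and picks B; C would get -5.
Maximizing over 1, 9, 8, -2, -5, C chooses c2. Subgame-perfect outcome: (T, c2) with payoffs (6, 9).
For the simultaneous game, intersect best replies.
Row's best replies: c1→T; c2→T; c3→M; c4→M; c5→B.
C's best replies: T→c3; M→c3; B→c2.
Only (M, c3) has each player best-responding; Nash payoffs (10, 8).
C's commitment gain: 9 − 8 = 1.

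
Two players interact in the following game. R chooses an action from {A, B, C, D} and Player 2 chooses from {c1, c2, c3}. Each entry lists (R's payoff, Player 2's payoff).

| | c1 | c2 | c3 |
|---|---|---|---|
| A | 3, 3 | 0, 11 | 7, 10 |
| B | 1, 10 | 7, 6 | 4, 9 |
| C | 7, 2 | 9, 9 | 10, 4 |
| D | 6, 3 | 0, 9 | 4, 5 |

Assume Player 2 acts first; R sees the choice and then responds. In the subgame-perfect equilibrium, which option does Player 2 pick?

Work backward from R's decision.
- c1: BR = C, leader payoff 2.
- c2: BR = C, leader payoff 9.
- c3: BR = C, leader payoff 4.
Maximizing over 2, 9, 4, Player 2 chooses c2. Subgame-perfect outcome: (C, c2) with payoffs (9, 9).

c2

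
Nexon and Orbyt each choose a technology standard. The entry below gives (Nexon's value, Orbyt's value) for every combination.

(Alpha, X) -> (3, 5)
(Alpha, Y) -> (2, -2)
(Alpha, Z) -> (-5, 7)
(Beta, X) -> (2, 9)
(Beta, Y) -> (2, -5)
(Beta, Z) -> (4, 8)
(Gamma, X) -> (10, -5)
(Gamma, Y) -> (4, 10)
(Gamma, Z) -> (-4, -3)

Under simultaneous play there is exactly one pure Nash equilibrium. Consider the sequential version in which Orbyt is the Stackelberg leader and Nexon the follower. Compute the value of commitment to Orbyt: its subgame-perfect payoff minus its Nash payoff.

Work backward from Nexon's decision.
- X: Nexon compares 3, 2, 10 and picks Gamma; Orbyt would get -5.
- Y: Nexon compares 2, 2, 4 and picks Gamma; Orbyt would get 10.
- Z: Nexon compares -5, 4, -4 and picks Beta; Orbyt would get 8.
Maximizing over -5, 10, 8, Orbyt chooses Y. Subgame-perfect outcome: (Gamma, Y) with payoffs (4, 10).
Under simultaneous play:
Nexon's best replies: X→Gamma; Y→Gamma; Z→Beta.
Orbyt's best replies: Alpha→Z; Beta→X; Gamma→Y.
Only (Gamma, Y) has each player best-responding; Nash payoffs (4, 10).
Orbyt's commitment gain: 10 − 10 = 0.

0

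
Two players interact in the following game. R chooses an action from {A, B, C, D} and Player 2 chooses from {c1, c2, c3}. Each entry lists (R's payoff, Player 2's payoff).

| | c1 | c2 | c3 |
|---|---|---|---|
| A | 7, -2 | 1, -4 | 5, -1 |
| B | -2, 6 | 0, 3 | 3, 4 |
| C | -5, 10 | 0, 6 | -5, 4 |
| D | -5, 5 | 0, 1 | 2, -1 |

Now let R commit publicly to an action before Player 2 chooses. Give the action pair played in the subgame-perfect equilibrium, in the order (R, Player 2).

Player 2 best-responds to each possible R move:
- A: Player 2 compares -2, -4, -1 and picks c3; R would get 5.
- B: Player 2 compares 6, 3, 4 and picks c1; R would get -2.
- C: Player 2 compares 10, 6, 4 and picks c1; R would get -5.
- D: Player 2 compares 5, 1, -1 and picks c1; R would get -5.
R's induced payoffs are 5, -2, -5, -5, so R commits to A. Subgame-perfect outcome: (A, c3) with payoffs (5, -1).

(A, c3)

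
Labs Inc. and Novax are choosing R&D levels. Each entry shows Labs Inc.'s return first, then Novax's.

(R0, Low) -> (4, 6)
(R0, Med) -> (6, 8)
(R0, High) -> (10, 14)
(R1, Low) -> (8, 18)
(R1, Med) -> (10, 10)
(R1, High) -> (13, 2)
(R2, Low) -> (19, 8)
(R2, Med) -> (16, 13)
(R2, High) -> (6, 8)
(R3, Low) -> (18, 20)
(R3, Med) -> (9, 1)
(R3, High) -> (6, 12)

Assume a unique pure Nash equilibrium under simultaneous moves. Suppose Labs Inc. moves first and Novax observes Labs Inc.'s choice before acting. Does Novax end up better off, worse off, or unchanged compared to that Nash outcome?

better off

Novax best-responds to each possible Labs Inc. move:
- R0: Novax compares 6, 8, 14 and picks High; Labs Inc. would get 10.
- R1: Novax compares 18, 10, 2 and picks Low; Labs Inc. would get 8.
- R2: Novax compares 8, 13, 8 and picks Med; Labs Inc. would get 16.
- R3: Novax compares 20, 1, 12 and picks Low; Labs Inc. would get 18.
Among 10, 8, 16, 18, the best is 18 at R3. Subgame-perfect outcome: (R3, Low) with payoffs (18, 20).
Under simultaneous play:
Labs Inc.'s best replies: Low→R2; Med→R2; High→R1.
Novax's best replies: R0→High; R1→Low; R2→Med; R3→Low.
Only (R2, Med) has each player best-responding; Nash payoffs (16, 13).
Novax earns 20 sequentially versus 13 at the Nash outcome: better off.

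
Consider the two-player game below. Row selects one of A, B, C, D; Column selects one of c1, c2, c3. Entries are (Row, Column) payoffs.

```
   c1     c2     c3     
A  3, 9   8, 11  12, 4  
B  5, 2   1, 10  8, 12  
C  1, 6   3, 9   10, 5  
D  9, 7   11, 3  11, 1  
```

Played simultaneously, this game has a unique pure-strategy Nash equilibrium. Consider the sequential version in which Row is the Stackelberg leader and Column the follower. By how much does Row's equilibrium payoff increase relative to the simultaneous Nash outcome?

0

Solve by backward induction (Row leads).
- A: Column compares 9, 11, 4 and picks c2; Row would get 8.
- B: Column compares 2, 10, 12 and picks c3; Row would get 8.
- C: Column compares 6, 9, 5 and picks c2; Row would get 3.
- D: Column compares 7, 3, 1 and picks c1; Row would get 9.
Among 8, 8, 3, 9, the best is 9 at D. Subgame-perfect outcome: (D, c1) with payoffs (9, 7).
For the simultaneous game, intersect best replies.
Row's best replies: c1→D; c2→D; c3→A.
Column's best replies: A→c2; B→c3; C→c2; D→c1.
Only (D, c1) has each player best-responding; Nash payoffs (9, 7).
Row's commitment gain: 9 − 9 = 0.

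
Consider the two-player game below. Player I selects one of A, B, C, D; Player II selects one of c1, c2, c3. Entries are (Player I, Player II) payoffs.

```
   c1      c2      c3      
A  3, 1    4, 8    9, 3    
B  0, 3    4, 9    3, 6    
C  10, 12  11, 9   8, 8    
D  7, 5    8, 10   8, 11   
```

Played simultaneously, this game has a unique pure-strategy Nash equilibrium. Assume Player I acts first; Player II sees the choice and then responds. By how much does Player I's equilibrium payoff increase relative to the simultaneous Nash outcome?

0

Work backward from Player II's decision.
- A: Player II compares 1, 8, 3 and picks c2; Player I would get 4.
- B: Player II compares 3, 9, 6 and picks c2; Player I would get 4.
- C: Player II compares 12, 9, 8 and picks c1; Player I would get 10.
- D: Player II compares 5, 10, 11 and picks c3; Player I would get 8.
Player I's induced payoffs are 4, 4, 10, 8, so Player I commits to C. Subgame-perfect outcome: (C, c1) with payoffs (10, 12).
Under simultaneous play:
Player I's best replies: c1→C; c2→C; c3→A.
Player II's best replies: A→c2; B→c2; C→c1; D→c3.
The unique mutual best reply is (C, c1), giving (10, 12).
Player I's commitment gain: 10 − 10 = 0.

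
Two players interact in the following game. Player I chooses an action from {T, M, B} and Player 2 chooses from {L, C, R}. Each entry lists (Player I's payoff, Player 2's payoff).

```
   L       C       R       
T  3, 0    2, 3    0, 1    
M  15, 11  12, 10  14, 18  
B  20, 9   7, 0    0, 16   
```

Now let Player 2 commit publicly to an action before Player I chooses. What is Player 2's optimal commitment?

R

Player I best-responds to each possible Player 2 move:
- L → Player I plays B (best of 3, 15, 20); Player 2 gets 9.
- C → Player I plays M (best of 2, 12, 7); Player 2 gets 10.
- R → Player I plays M (best of 0, 14, 0); Player 2 gets 18.
Player 2's induced payoffs are 9, 10, 18, so Player 2 commits to R. Subgame-perfect outcome: (M, R) with payoffs (14, 18).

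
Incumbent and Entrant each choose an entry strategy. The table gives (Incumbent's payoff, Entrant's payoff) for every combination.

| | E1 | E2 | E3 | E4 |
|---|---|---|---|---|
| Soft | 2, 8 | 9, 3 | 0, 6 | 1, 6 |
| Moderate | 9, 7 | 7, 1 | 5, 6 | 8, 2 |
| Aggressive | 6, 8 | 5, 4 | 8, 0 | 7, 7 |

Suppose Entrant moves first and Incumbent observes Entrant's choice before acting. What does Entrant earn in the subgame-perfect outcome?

Solve by backward induction (Entrant leads).
- E1: BR = Moderate, leader payoff 7.
- E2: BR = Soft, leader payoff 3.
- E3: BR = Aggressive, leader payoff 0.
- E4: BR = Moderate, leader payoff 2.
Entrant's induced payoffs are 7, 3, 0, 2, so Entrant commits to E1. Subgame-perfect outcome: (Moderate, E1) with payoffs (9, 7).

7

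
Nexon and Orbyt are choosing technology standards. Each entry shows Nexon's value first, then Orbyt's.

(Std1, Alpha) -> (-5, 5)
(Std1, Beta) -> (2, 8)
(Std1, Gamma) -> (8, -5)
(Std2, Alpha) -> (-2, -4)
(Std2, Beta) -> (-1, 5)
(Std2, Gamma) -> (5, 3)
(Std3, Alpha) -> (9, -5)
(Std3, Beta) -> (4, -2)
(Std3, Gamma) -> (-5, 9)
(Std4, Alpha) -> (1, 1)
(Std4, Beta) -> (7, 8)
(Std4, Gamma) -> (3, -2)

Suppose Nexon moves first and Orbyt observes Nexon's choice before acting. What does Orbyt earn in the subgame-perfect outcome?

Solve by backward induction (Nexon leads).
- Std1 → Orbyt plays Beta (best of 5, 8, -5); Nexon gets 2.
- Std2 → Orbyt plays Beta (best of -4, 5, 3); Nexon gets -1.
- Std3 → Orbyt plays Gamma (best of -5, -2, 9); Nexon gets -5.
- Std4 → Orbyt plays Beta (best of 1, 8, -2); Nexon gets 7.
Among 2, -1, -5, 7, the best is 7 at Std4. Subgame-perfect outcome: (Std4, Beta) with payoffs (7, 8).

8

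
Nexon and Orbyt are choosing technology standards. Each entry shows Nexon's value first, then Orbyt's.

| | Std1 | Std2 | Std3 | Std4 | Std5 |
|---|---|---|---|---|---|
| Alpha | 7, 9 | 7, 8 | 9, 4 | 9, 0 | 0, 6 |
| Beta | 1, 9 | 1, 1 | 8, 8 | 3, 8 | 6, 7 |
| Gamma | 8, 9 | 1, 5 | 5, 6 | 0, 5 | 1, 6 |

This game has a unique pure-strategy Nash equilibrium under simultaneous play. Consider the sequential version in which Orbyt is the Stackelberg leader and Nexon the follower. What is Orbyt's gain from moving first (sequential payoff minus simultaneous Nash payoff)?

0

Work backward from Nexon's decision.
- Std1: BR = Gamma, leader payoff 9.
- Std2: BR = Alpha, leader payoff 8.
- Std3: BR = Alpha, leader payoff 4.
- Std4: BR = Alpha, leader payoff 0.
- Std5: BR = Beta, leader payoff 7.
Maximizing over 9, 8, 4, 0, 7, Orbyt chooses Std1. Subgame-perfect outcome: (Gamma, Std1) with payoffs (8, 9).
Now find the simultaneous Nash equilibrium.
Nexon's best replies: Std1→Gamma; Std2→Alpha; Std3→Alpha; Std4→Alpha; Std5→Beta.
Orbyt's best replies: Alpha→Std1; Beta→Std1; Gamma→Std1.
The unique mutual best reply is (Gamma, Std1), giving (8, 9).
Orbyt's commitment gain: 9 − 9 = 0.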